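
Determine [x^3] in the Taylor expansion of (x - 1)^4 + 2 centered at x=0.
Expand to order 3: (x - 1)^4 + 2 = -4·x^3 + 6·x^2 - 4·x + 3 + O(x^4).
The coefficient of x^3 is -4.

Final answer: -4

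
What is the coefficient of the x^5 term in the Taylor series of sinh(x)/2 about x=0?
Expand to order 5: sinh(x)/2 = x^5/240 + x^3/12 + x/2 + O(x^6).
The coefficient of x^5 is 1/240.

Final answer: 1/240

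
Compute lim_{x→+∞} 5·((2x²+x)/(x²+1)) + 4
Evaluate the dominant behaviour as x → +∞; each term tends to a finite value or vanishes.
Limit = 14.

Final answer: 14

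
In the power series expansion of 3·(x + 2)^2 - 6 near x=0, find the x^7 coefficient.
Expand to order 7: 3·(x + 2)^2 - 6 = 3·x^2 + 12·x + 6 + O(x^8).
The coefficient of x^7 is 0.

Final answer: 0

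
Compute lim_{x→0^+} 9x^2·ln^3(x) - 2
The product is a 0·∞ indeterminate form at x → 0⁺.
Rewrite the product as 9·ln^3(x) / x^(-2) and apply L'Hôpital, or use the standard hierarchy x^(-2) ≫ |ln x|^3 as x → 0⁺.
The indeterminate product → 0, so the limit = -2.

Final answer: -2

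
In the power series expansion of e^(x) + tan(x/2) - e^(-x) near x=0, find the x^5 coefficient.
Expand to order 5: e^(x) + tan(x/2) - e^(-x) = x^5/48 + 3·x^3/8 + 5·x/2 + O(x^6).
The coefficient of x^5 is 1/48.

Final answer: 1/48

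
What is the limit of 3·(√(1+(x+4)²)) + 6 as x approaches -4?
Direct substitution at x = -4 gives 9.

Final answer: 9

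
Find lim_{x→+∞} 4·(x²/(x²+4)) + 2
Evaluate the dominant behaviour as x → +∞; each term tends to a finite value or vanishes.
Limit = 6.

Final answer: 6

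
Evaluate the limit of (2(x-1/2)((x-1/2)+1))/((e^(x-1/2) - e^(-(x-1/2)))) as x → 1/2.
Both numerator and denominator → 0 as x → 1/2; this is a 0/0 indeterminate form.
Expand each to leading order near x = 1/2: numerator ~ 2·(x - 1/2), denominator ~ 2·(x - 1/2).
The limit of the ratio is 1.

Final answer: 1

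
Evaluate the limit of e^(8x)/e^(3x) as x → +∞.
This is an ∞/∞ indeterminate form as x → +∞.
Rewrite e^(8x)/e^(3x) = e^((8−3)x) = e^(5x); the exponent coefficient is 5 > 0 so e^(5x) → ∞.
Limit = ∞.

Final answer: ∞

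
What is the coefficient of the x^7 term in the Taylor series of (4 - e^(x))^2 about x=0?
Expand to order 7: (4 - e^(x))^2 = x^7/42 + 7·x^6/90 + x^5/5 + x^4/3 - 2·x^2 - 6·x + 9 + O(x^8).
The coefficient of x^7 is 1/42.

Final answer: 1/42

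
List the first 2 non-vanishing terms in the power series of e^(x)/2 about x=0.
x/2 + 1/2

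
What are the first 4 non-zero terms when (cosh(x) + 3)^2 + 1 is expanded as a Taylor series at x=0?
19·x^6/360 + 7·x^4/12 + 4·x^2 + 17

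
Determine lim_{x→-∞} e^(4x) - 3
Evaluate the dominant behaviour as x → -∞; each term tends to a finite value or vanishes.
Limit = -3.

Final answer: -3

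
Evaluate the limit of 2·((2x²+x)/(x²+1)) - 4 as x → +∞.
Evaluate the dominant behaviour as x → +∞; each term tends to a finite value or vanishes.
Limit = 0.

Final answer: 0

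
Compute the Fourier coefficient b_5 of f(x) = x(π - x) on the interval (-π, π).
b_5 = (1/π) ∫_{-π}^{π} f(x)·sin(5x) dx.
Evaluate the integral (use parity and integration by parts as needed): b_5 = 2·π/5.

Final answer: 2·π/5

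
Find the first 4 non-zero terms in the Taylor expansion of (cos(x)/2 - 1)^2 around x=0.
-7·x^6/720 + x^4/24 + x^2/4 + 1/4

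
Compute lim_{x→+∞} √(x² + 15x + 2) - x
This is an ∞ − ∞ indeterminate form.
Multiply and divide by the conjugate √(x²+15x + 2) + x; the x² terms cancel, leaving (15x + 2)/(√(x²+15x + 2)+x) → 15/2.
Limit = 15/2.

Final answer: 15/2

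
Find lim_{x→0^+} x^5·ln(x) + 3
The product is a 0·∞ indeterminate form at x → 0⁺.
Rewrite the product as ln(x) / x^(-5) and apply L'Hôpital, or use the standard hierarchy x^(-5) ≫ |ln x| as x → 0⁺.
The indeterminate product → 0, so the limit = 3.

Final answer: 3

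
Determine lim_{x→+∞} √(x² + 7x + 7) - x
This is an ∞ − ∞ indeterminate form.
Multiply and divide by the conjugate √(x²+7x + 7) + x; the x² terms cancel, leaving (7x + 7)/(√(x²+7x + 7)+x) → 7/2.
Limit = 7/2.

Final answer: 7/2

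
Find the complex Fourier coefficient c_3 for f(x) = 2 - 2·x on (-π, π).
Compute the real Fourier coefficients first: a_3 = 0, b_3 = -4/3.
Then c_3 = (a_3 − i·b_3)/2 = 2·i/3.

Final answer: 2·i/3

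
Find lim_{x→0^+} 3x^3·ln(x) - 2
The product is a 0·∞ indeterminate form at x → 0⁺.
Rewrite the product as 3·ln(x) / x^(-3) and apply L'Hôpital, or use the standard hierarchy x^(-3) ≫ |ln x| as x → 0⁺.
The indeterminate product → 0, so the limit = -2.

Final answer: -2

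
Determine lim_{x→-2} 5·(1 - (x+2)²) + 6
Direct substitution at x = -2 gives 11.

Final answer: 11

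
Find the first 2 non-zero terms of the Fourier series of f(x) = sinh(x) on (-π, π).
sin(x)·sinh(π)/π - 4·sin(2·x)·sinh(π)/(5·π)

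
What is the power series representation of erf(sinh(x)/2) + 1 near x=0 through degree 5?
-13·x^5/(480·√(π)) + x^3/(12·√(π)) + x/√(π) + 1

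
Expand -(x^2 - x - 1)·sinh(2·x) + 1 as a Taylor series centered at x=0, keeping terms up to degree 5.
-16·x^5/15 + 4·x^4/3 - 2·x^3/3 + 2·x^2 + 2·x + 1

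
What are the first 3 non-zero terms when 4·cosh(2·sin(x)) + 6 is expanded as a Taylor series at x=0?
-16·x^6/15 + 8·x^2 + 10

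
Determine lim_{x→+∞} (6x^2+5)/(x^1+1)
This is an ∞/∞ indeterminate form as x → +∞.
Divide numerator and denominator by x^2 and let the lower-order terms vanish; the numerator's degree 2 exceeds the denominator's degree 1, so the quotient diverges.
Limit = ∞.

Final answer: ∞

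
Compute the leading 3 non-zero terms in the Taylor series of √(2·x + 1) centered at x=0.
-x^2/2 + x + 1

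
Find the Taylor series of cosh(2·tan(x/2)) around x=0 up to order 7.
13·x^6/480 + x^4/8 + x^2/2 + 1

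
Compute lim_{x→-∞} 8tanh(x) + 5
Evaluate the dominant behaviour as x → -∞; each term tends to a finite value or vanishes.
Limit = -3.

Final answer: -3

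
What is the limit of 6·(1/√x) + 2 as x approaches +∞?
Evaluate the dominant behaviour as x → +∞; each term tends to a finite value or vanishes.
Limit = 2.

Final answer: 2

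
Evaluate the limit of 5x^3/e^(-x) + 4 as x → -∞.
The quotient is an ∞/∞ indeterminate form as x → -∞.
Compare growth rates of the dominant terms (exponentials ≫ polynomials ≫ logarithms), or apply L'Hôpital's rule; the quotient → 0.
Adding the constant: 0 + 4 = 4. Limit = 4.

Final answer: 4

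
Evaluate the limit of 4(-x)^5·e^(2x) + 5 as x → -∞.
The product is a 0·∞ indeterminate form at x → -∞.
Rewrite the product as 4(-x)^5 / e^(-2x) (an ∞/∞ form) and apply L'Hôpital, or use the standard hierarchy e^(2|x|) ≫ |(-x)^5| as x → -∞.
The indeterminate product → 0, so the limit = 5.

Final answer: 5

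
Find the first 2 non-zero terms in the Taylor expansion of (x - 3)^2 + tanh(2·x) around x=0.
9 - 4·x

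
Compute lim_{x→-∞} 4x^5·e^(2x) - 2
The product is a 0·∞ indeterminate form at x → -∞.
Rewrite the product as 4x^5 / e^(-2x) (an ∞/∞ form) and apply L'Hôpital, or use the standard hierarchy e^(2|x|) ≫ |x^5| as x → -∞.
The indeterminate product → 0, so the limit = -2.

Final answer: -2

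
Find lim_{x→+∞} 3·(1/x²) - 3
Evaluate the dominant behaviour as x → +∞; each term tends to a finite value or vanishes.
Limit = -3.

Final answer: -3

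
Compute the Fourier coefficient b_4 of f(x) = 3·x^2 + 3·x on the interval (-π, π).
b_4 = (1/π) ∫_{-π}^{π} f(x)·sin(4x) dx.
Evaluate the integral (use parity and integration by parts as needed): b_4 = -3/2.

Final answer: -3/2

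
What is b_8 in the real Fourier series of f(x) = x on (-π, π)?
b_8 = (1/π) ∫_{-π}^{π} f(x)·sin(8x) dx.
Evaluate the integral (use parity and integration by parts as needed): b_8 = -1/4.

Final answer: -1/4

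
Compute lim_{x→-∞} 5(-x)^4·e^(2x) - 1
The product is a 0·∞ indeterminate form at x → -∞.
Rewrite the product as 5(-x)^4 / e^(-2x) (an ∞/∞ form) and apply L'Hôpital, or use the standard hierarchy e^(2|x|) ≫ |(-x)^4| as x → -∞.
The indeterminate product → 0, so the limit = -1.

Final answer: -1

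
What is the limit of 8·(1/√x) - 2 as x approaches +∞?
Evaluate the dominant behaviour as x → +∞; each term tends to a finite value or vanishes.
Limit = -2.

Final answer: -2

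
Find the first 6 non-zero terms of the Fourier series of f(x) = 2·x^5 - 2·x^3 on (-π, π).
(-84·π^2 + 4·π^4 + 504)·sin(x) + (-2·π^4 - 18 + 12·π^2)·sin(2·x) + (-116·π^2/27 + 232/81 + 4·π^4/3)·sin(3·x) + (-π^4 - 27/32 + 9·π^2/4)·sin(4·x) + (-36·π^2/25 + 216/625 + 4·π^4/5)·sin(5·x) + (-2·π^4/3 - 14/81 + 28·π^2/27)·sin(6·x)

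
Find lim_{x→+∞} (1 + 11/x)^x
As x → +∞: this is the defining limit (1 + 11/x)^x → e^11.
Limit = e^(11).

Final answer: e^(11)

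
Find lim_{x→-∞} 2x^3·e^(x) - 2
The product is a 0·∞ indeterminate form at x → -∞.
Rewrite the product as 2x^3 / e^(-x) (an ∞/∞ form) and apply L'Hôpital, or use the standard hierarchy e^(|x|) ≫ |x^3| as x → -∞.
The indeterminate product → 0, so the limit = -2.

Final answer: -2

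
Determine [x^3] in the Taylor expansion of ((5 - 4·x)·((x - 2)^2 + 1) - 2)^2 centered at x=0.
Expand to order 3: ((5 - 4·x)·((x - 2)^2 + 1) - 2)^2 = -1864·x^3 + 2566·x^2 - 1840·x + 529 + O(x^4).
The coefficient of x^3 is -1864.

Final answer: -1864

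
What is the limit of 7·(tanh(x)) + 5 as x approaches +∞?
Evaluate the dominant behaviour as x → +∞; each term tends to a finite value or vanishes.
Limit = 12.

Final answer: 12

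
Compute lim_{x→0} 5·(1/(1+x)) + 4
Direct substitution at x = 0 gives 9.

Final answer: 9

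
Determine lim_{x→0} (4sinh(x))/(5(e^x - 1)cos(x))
Both numerator and denominator → 0 as x → 0; this is a 0/0 indeterminate form.
Expand each to leading order near x = 0: numerator ~ 4·x, denominator ~ 5·x.
The limit of the ratio is 4/5.

Final answer: 4/5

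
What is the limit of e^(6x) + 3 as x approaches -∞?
Evaluate the dominant behaviour as x → -∞; each term tends to a finite value or vanishes.
Limit = 3.

Final answer: 3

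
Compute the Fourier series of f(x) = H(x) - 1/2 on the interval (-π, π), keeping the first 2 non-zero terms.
2·sin(x)/π + 2·sin(3·x)/(3·π)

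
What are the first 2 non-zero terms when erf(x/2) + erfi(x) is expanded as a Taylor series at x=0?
7·x^3/(12·√(π)) + 3·x/√(π)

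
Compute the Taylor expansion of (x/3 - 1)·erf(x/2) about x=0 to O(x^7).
x^6/(480·√(π)) - x^5/(160·√(π)) - x^4/(36·√(π)) + x^3/(12·√(π)) + x^2/(3·√(π)) - x/√(π)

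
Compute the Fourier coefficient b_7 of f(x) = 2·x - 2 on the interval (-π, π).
b_7 = (1/π) ∫_{-π}^{π} f(x)·sin(7x) dx.
Evaluate the integral (use parity and integration by parts as needed): b_7 = 4/7.

Final answer: 4/7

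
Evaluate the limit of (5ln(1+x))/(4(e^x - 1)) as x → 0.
Both numerator and denominator → 0 as x → 0; this is a 0/0 indeterminate form.
Expand each to leading order near x = 0: numerator ~ 5·x, denominator ~ 4·x.
The limit of the ratio is 5/4.

Final answer: 5/4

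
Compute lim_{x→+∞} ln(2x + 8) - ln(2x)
This is an ∞ − ∞ indeterminate form.
Combine the logarithms: ln(2x+8) − ln(2x) = ln((2x+8)/(2x)) = ln(1 + 8/(2x)) → ln(1) = 0.
Limit = 0.

Final answer: 0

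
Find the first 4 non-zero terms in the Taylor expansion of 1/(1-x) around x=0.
x^3 + x^2 + x + 1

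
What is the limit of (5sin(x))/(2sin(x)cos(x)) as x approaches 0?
Both numerator and denominator → 0 as x → 0; this is a 0/0 indeterminate form.
Expand each to leading order near x = 0: numerator ~ 5·x, denominator ~ 2·x.
The limit of the ratio is 5/2.

Final answer: 5/2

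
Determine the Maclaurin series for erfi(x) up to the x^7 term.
x^7/(21·√(π)) + x^5/(5·√(π)) + 2·x^3/(3·√(π)) + 2·x/√(π)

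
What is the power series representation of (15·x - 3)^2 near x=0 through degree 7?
225·x^2 - 90·x + 9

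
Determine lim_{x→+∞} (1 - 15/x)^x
As x → +∞: this is the defining limit (1 - 15/x)^x → e^(-15).
Limit = e^(-15).

Final answer: e^(-15)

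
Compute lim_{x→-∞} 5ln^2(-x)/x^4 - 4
The quotient is an ∞/∞ indeterminate form as x → -∞.
Compare growth rates of the dominant terms (exponentials ≫ polynomials ≫ logarithms), or apply L'Hôpital's rule; the quotient → 0.
Adding the constant: 0 - 4 = -4. Limit = -4.

Final answer: -4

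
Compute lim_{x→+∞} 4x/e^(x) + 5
The quotient is an ∞/∞ indeterminate form as x → +∞.
The exponential denominator e^(x) dominates the polynomial numerator (e^x ≫ x as x → ∞), so the quotient → 0.
Adding the constant: 0 + 5 = 5. Limit = 5.

Final answer: 5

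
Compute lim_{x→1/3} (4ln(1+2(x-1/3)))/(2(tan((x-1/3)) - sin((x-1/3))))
Both numerator and denominator → 0 as x → 1/3; this is a 0/0 indeterminate form.
Expand each to leading order near x = 1/3: numerator ~ 8·(x - 1/3), denominator ~ (x - 1/3)^3.
The limit of the ratio is ∞.

Final answer: ∞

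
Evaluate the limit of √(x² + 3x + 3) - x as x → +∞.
As x → +∞: multiply by the conjugate to get (3x+3)/(√(x²+3x+3)+x); the denominator ~ 2x, so the limit is 3/2.
Limit = 3/2.

Final answer: 3/2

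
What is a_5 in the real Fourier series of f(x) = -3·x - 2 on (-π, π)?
a_5 = (1/π) ∫_{-π}^{π} f(x)·cos(5x) dx.
Evaluate the integral (use parity and integration by parts as needed): a_5 = 0.

Final answer: 0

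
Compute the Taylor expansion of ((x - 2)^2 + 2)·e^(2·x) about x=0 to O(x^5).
2·x^4/3 + 2·x^3 + 5·x^2 + 8·x + 6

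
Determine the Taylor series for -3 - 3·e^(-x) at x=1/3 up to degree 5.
(-3·e^(1/3) - 3)·e^(-1/3) + 3·e^(-1/3)·(x - 1/3) - 3·e^(-1/3)·(x - 1/3)^2/2 + e^(-1/3)·(x - 1/3)^3/2 - e^(-1/3)·(x - 1/3)^4/8 + e^(-1/3)·(x - 1/3)^5/40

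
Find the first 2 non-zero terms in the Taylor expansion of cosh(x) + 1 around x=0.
x^2/2 + 2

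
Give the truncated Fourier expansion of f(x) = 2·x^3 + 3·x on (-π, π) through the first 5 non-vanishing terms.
(-18 + 4·π^2)·sin(x) - 2·π^2·sin(2·x) + (10/9 + 4·π^2/3)·sin(3·x) + (-π^2 - 9/8)·sin(4·x) + (126/125 + 4·π^2/5)·sin(5·x)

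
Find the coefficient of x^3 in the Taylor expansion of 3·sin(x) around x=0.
Expand to order 3: 3·sin(x) = -x^3/2 + 3·x + O(x^4).
The coefficient of x^3 is -1/2.

Final answer: -1/2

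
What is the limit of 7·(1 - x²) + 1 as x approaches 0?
Direct substitution at x = 0 gives 8.

Final answer: 8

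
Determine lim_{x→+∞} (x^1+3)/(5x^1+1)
This is an ∞/∞ indeterminate form as x → +∞.
Divide numerator and denominator by x and let the lower-order terms vanish; the leading terms give 1/5.
Limit = 1/5.

Final answer: 1/5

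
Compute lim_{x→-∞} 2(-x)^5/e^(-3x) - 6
The quotient is an ∞/∞ indeterminate form as x → -∞.
Compare growth rates of the dominant terms (exponentials ≫ polynomials ≫ logarithms), or apply L'Hôpital's rule; the quotient → 0.
Adding the constant: 0 - 6 = -6. Limit = -6.

Final answer: -6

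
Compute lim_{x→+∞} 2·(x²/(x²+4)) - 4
Evaluate the dominant behaviour as x → +∞; each term tends to a finite value or vanishes.
Limit = -2.

Final answer: -2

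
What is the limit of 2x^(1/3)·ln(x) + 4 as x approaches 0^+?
The product is a 0·∞ indeterminate form at x → 0⁺.
Rewrite the product as 2·ln(x) / x^(-1/3) and apply L'Hôpital, or use the standard hierarchy x^(-1/3) ≫ |ln x| as x → 0⁺.
The indeterminate product → 0, so the limit = 4.

Final answer: 4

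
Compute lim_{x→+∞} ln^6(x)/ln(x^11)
This is an ∞/∞ indeterminate form as x → +∞.
Write ln(x^11) = 11·ln(x), reducing the quotient to ln^5(x)/11 → ∞.
Limit = ∞.

Final answer: ∞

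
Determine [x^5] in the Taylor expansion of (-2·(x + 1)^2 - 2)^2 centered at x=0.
Expand to order 5: (-2·(x + 1)^2 - 2)^2 = 4·x^4 + 16·x^3 + 32·x^2 + 32·x + 16 + O(x^6).
The coefficient of x^5 is 0.

Final answer: 0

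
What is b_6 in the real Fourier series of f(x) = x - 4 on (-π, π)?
b_6 = (1/π) ∫_{-π}^{π} f(x)·sin(6x) dx.
Evaluate the integral (use parity and integration by parts as needed): b_6 = -1/3.

Final answer: -1/3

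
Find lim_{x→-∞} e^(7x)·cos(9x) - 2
Evaluate the dominant behaviour as x → -∞; each term tends to a finite value or vanishes.
Limit = -2.

Final answer: -2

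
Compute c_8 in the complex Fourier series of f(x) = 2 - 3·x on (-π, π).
Compute the real Fourier coefficients first: a_8 = 0, b_8 = 3/4.
Then c_8 = (a_8 − i·b_8)/2 = -3·i/8.

Final answer: -3·i/8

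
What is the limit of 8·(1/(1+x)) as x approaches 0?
Direct substitution at x = 0 gives 8.

Final answer: 8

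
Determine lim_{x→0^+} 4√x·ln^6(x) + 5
The product is a 0·∞ indeterminate form at x → 0⁺.
Rewrite the product as 4·ln^6(x) / x^(-1/2) and apply L'Hôpital, or use the standard hierarchy x^(-1/2) ≫ |ln x|^6 as x → 0⁺.
The indeterminate product → 0, so the limit = 5.

Final answer: 5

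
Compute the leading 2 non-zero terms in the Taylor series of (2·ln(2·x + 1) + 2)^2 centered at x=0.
16·x + 4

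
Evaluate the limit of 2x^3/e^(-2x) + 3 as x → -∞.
The quotient is an ∞/∞ indeterminate form as x → -∞.
Compare growth rates of the dominant terms (exponentials ≫ polynomials ≫ logarithms), or apply L'Hôpital's rule; the quotient → 0.
Adding the constant: 0 + 3 = 3. Limit = 3.

Final answer: 3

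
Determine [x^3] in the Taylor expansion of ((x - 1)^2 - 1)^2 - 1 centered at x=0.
Expand to order 3: ((x - 1)^2 - 1)^2 - 1 = -4·x^3 + 4·x^2 - 1 + O(x^4).
The coefficient of x^3 is -4.

Final answer: -4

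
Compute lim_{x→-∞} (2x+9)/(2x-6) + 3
Evaluate the dominant behaviour as x → -∞; each term tends to a finite value or vanishes.
Limit = 4.

Final answer: 4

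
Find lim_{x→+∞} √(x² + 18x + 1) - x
This is an ∞ − ∞ indeterminate form.
Multiply and divide by the conjugate √(x²+18x + 1) + x; the x² terms cancel, leaving (18x + 1)/(√(x²+18x + 1)+x) → 18/2 = 9.
Limit = 9.

Final answer: 9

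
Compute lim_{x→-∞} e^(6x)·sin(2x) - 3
Evaluate the dominant behaviour as x → -∞; each term tends to a finite value or vanishes.
Limit = -3.

Final answer: -3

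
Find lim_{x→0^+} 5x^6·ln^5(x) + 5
The product is a 0·∞ indeterminate form at x → 0⁺.
Rewrite the product as 5·ln^5(x) / x^(-6) and apply L'Hôpital, or use the standard hierarchy x^(-6) ≫ |ln x|^5 as x → 0⁺.
The indeterminate product → 0, so the limit = 5.

Final answer: 5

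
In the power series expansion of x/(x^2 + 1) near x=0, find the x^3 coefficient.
Expand to order 3: x/(x^2 + 1) = -x^3 + x + O(x^4).
The coefficient of x^3 is -1.

Final answer: -1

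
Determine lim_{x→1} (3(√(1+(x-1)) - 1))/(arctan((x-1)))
Both numerator and denominator → 0 as x → 1; this is a 0/0 indeterminate form.
Expand each to leading order near x = 1: numerator ~ 3·(x - 1)/2, denominator ~ (x - 1).
The limit of the ratio is 3/2.

Final answer: 3/2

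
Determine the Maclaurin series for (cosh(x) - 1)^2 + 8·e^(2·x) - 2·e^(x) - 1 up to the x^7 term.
73·x^7/360 + 3·x^6/4 + 127·x^5/60 + 11·x^4/2 + 31·x^3/3 + 15·x^2 + 14·x + 5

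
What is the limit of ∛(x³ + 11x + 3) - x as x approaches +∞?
This is an ∞ − ∞ indeterminate form.
Multiply by (A² + AB + B²)/(A² + AB + B²) where A = ∛(x³+11x + 3), B = x to use A³ − B³ = (A−B)(A²+AB+B²); the x³ terms cancel, leaving (11x + 3)/(A²+AB+B²) with denominator ~ 3x², so the limit is 0.
Limit = 0.

Final answer: 0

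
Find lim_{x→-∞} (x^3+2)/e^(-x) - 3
The quotient is an ∞/∞ indeterminate form as x → -∞.
Compare growth rates of the dominant terms (exponentials ≫ polynomials ≫ logarithms), or apply L'Hôpital's rule; the quotient → 0.
Adding the constant: 0 - 3 = -3. Limit = -3.

Final answer: -3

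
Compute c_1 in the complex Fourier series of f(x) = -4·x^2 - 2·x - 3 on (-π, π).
Compute the real Fourier coefficients first: a_1 = 16, b_1 = -4.
Then c_1 = (a_1 − i·b_1)/2 = 8 + 2·i.

Final answer: 8 + 2·i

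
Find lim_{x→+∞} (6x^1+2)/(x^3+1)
This is an ∞/∞ indeterminate form as x → +∞.
Divide numerator and denominator by x^3 and let the lower-order terms vanish; the numerator's degree 1 is below the denominator's degree 3, so the quotient → 0.
Limit = 0.

Final answer: 0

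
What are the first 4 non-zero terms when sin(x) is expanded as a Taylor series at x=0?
-x^7/5040 + x^5/120 - x^3/6 + x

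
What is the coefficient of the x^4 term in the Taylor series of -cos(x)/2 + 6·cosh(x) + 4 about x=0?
Expand to order 4: -cos(x)/2 + 6·cosh(x) + 4 = 11·x^4/48 + 13·x^2/4 + 19/2 + O(x^5).
The coefficient of x^4 is 11/48.

Final answer: 11/48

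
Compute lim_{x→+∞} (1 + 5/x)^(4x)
As x → +∞: write (1 + 5/x)^(4x) = ((1 + 5/x)^x)^4 → (e^5)^4 = e^20.
Limit = e^(20).

Final answer: e^(20)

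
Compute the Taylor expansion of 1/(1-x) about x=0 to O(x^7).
x^6 + x^5 + x^4 + x^3 + x^2 + x + 1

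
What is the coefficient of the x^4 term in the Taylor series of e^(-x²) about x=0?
Expand to order 4: e^(-x²) = x^4/2 - x^2 + 1 + O(x^5).
The coefficient of x^4 is 1/2.

Final answer: 1/2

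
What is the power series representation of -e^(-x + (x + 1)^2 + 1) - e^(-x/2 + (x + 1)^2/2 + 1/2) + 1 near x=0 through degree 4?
x^4·(-25·e^(2)/24 - 73·e/384) + x^3·(-7·e^(2)/6 - 13·e/48) + x^2·(-3·e^(2)/2 - 5·e/8) + x·(-e^(2) - e/2) - e^(2) - e + 1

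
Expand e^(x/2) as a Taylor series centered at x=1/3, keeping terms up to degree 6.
e^(1/6) + e^(1/6)·(x - 1/3)/2 + e^(1/6)·(x - 1/3)^2/8 + e^(1/6)·(x - 1/3)^3/48 + e^(1/6)·(x - 1/3)^4/384 + e^(1/6)·(x - 1/3)^5/3840 + e^(1/6)·(x - 1/3)^6/46080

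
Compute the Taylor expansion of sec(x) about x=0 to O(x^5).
5·x^4/24 + x^2/2 + 1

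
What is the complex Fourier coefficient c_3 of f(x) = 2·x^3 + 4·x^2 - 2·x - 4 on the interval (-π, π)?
Compute the real Fourier coefficients first: a_3 = -16/9, b_3 = -20/9 + 4·π^2/3.
Then c_3 = (a_3 − i·b_3)/2 = -8/9 - 2·i·π^2/3 + 10·i/9.

Final answer: -8/9 - 2·i·π^2/3 + 10·i/9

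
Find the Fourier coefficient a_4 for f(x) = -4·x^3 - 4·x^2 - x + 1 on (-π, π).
a_4 = (1/π) ∫_{-π}^{π} f(x)·cos(4x) dx.
Evaluate the integral (use parity and integration by parts as needed): a_4 = -1.

Final answer: -1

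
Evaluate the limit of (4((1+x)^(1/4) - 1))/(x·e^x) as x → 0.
Both numerator and denominator → 0 as x → 0; this is a 0/0 indeterminate form.
Expand each to leading order near x = 0: numerator ~ x, denominator ~ x.
The limit of the ratio is 1.

Final answer: 1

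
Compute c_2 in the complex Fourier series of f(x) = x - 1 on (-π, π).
Compute the real Fourier coefficients first: a_2 = 0, b_2 = -1.
Then c_2 = (a_2 − i·b_2)/2 = i/2.

Final answer: i/2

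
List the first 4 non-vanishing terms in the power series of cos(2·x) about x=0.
-4·x^6/45 + 2·x^4/3 - 2·x^2 + 1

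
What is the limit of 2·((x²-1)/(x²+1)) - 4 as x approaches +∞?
Evaluate the dominant behaviour as x → +∞; each term tends to a finite value or vanishes.
Limit = -2.

Final answer: -2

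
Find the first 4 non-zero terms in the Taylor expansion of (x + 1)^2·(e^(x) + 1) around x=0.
13·x^3/6 + 9·x^2/2 + 5·x + 2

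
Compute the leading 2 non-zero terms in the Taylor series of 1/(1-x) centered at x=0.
x + 1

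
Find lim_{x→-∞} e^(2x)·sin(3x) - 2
Evaluate the dominant behaviour as x → -∞; each term tends to a finite value or vanishes.
Limit = -2.

Final answer: -2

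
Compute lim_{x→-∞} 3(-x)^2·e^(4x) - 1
The product is a 0·∞ indeterminate form at x → -∞.
Rewrite the product as 3(-x)^2 / e^(-4x) (an ∞/∞ form) and apply L'Hôpital, or use the standard hierarchy e^(4|x|) ≫ |(-x)^2| as x → -∞.
The indeterminate product → 0, so the limit = -1.

Final answer: -1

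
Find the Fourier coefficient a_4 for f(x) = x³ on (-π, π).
a_4 = (1/π) ∫_{-π}^{π} f(x)·cos(4x) dx.
Evaluate the integral (use parity and integration by parts as needed): a_4 = 0.

Final answer: 0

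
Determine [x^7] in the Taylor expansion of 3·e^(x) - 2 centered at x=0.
Expand to order 7: 3·e^(x) - 2 = x^7/1680 + x^6/240 + x^5/40 + x^4/8 + x^3/2 + 3·x^2/2 + 3·x + 1 + O(x^8).
The coefficient of x^7 is 1/1680.

Final answer: 1/1680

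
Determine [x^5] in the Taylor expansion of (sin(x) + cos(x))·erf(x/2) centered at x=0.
Expand to order 5: (sin(x) + cos(x))·erf(x/2) = 43·x^5/(480·√(π)) - x^4/(4·√(π)) - 7·x^3/(12·√(π)) + x^2/√(π) + x/√(π) + O(x^6).
The coefficient of x^5 is 43/(480·√(π)).

Final answer: 43/(480·√(π))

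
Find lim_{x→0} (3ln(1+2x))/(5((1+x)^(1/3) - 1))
Both numerator and denominator → 0 as x → 0; this is a 0/0 indeterminate form.
Expand each to leading order near x = 0: numerator ~ 6·x, denominator ~ 5·x/3.
The limit of the ratio is 18/5.

Final answer: 18/5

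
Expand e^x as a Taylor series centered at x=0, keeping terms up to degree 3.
x^3/6 + x^2/2 + x + 1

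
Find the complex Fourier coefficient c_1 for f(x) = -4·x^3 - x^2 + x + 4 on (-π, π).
Compute the real Fourier coefficients first: a_1 = 4, b_1 = 50 - 8·π^2.
Then c_1 = (a_1 − i·b_1)/2 = 2 - 25·i + 4·i·π^2.

Final answer: 2 - 25·i + 4·i·π^2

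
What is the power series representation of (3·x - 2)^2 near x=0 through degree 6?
9·x^2 - 12·x + 4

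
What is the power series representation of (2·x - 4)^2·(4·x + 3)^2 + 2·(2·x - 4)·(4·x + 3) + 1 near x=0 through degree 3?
-160·x^3 - 76·x^2 + 220·x + 121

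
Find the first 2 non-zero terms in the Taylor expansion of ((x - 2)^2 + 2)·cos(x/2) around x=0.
6 - 4·x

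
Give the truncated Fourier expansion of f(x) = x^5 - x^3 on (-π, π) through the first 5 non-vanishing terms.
(-42·π^2 + 2·π^4 + 252)·sin(x) + (-π^4 - 9 + 6·π^2)·sin(2·x) + (-58·π^2/27 + 116/81 + 2·π^4/3)·sin(3·x) + (-π^4/2 - 27/64 + 9·π^2/8)·sin(4·x) + (-18·π^2/25 + 108/625 + 2·π^4/5)·sin(5·x)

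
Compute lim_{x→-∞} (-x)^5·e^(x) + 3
The product is a 0·∞ indeterminate form at x → -∞.
Rewrite the product as (-x)^5 / e^(-x) (an ∞/∞ form) and apply L'Hôpital, or use the standard hierarchy e^(|x|) ≫ |(-x)^5| as x → -∞.
The indeterminate product → 0, so the limit = 3.

Final answer: 3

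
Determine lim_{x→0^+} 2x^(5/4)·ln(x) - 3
The product is a 0·∞ indeterminate form at x → 0⁺.
Rewrite the product as 2·ln(x) / x^(-5/4) and apply L'Hôpital, or use the standard hierarchy x^(-5/4) ≫ |ln x| as x → 0⁺.
The indeterminate product → 0, so the limit = -3.

Final answer: -3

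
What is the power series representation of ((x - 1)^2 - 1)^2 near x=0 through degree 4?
x^4 - 4·x^3 + 4·x^2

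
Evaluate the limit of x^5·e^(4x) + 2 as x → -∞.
The product is a 0·∞ indeterminate form at x → -∞.
Rewrite the product as x^5 / e^(-4x) (an ∞/∞ form) and apply L'Hôpital, or use the standard hierarchy e^(4|x|) ≫ |x^5| as x → -∞.
The indeterminate product → 0, so the limit = 2.

Final answer: 2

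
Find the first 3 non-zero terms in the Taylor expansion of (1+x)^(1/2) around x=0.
-x^2/8 + x/2 + 1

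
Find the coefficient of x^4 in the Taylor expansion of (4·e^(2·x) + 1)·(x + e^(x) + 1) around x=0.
Expand to order 4: (4·e^(2·x) + 1)·(x + e^(x) + 1) = 517·x^4/24 + 63·x^3/2 + 69·x^2/2 + 26·x + 10 + O(x^5).
The coefficient of x^4 is 517/24.

Final answer: 517/24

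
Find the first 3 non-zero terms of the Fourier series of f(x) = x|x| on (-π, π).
(-8 + 2·π^2)·sin(x)/π - π·sin(2·x) + (-8 + 18·π^2)·sin(3·x)/(27·π)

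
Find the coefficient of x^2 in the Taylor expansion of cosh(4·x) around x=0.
Expand to order 2: cosh(4·x) = 8·x^2 + 1 + O(x^3).
The coefficient of x^2 is 8.

Final answer: 8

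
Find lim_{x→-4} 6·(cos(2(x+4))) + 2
Direct substitution at x = -4 gives 8.

Final answer: 8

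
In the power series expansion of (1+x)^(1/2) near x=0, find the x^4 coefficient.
Expand to order 4: (1+x)^(1/2) = -5·x^4/128 + x^3/16 - x^2/8 + x/2 + 1 + O(x^5).
The coefficient of x^4 is -5/128.

Final answer: -5/128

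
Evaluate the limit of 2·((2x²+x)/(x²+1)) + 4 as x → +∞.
Evaluate the dominant behaviour as x → +∞; each term tends to a finite value or vanishes.
Limit = 8.

Final answer: 8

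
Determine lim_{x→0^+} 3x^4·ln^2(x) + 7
The product is a 0·∞ indeterminate form at x → 0⁺.
Rewrite the product as 3·ln^2(x) / x^(-4) and apply L'Hôpital, or use the standard hierarchy x^(-4) ≫ |ln x|^2 as x → 0⁺.
The indeterminate product → 0, so the limit = 7.

Final answer: 7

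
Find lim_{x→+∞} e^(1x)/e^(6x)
This is an ∞/∞ indeterminate form as x → +∞.
Rewrite e^(1x)/e^(6x) = e^((1−6)x) = e^(-5x); the exponent coefficient is -5 < 0 so e^(-5x) → 0.
Limit = 0.

Final answer: 0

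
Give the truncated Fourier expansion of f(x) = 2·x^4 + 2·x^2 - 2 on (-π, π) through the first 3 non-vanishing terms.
(88 - 16·π^2)·cos(x) + (-4 + 4·π^2)·cos(2·x) - 2 + 2·π^2/3 + 2·π^4/5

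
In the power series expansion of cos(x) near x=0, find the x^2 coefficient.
Expand to order 2: cos(x) = 1 - x^2/2 + O(x^3).
The coefficient of x^2 is -1/2.

Final answer: -1/2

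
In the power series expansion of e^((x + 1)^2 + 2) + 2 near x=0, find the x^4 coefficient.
Expand to order 4: e^((x + 1)^2 + 2) + 2 = 19·x^4·e^(3)/6 + 10·x^3·e^(3)/3 + 3·x^2·e^(3) + 2·x·e^(3) + 2 + e^(3) + O(x^5).
The coefficient of x^4 is 19·e^(3)/6.

Final answer: 19·e^(3)/6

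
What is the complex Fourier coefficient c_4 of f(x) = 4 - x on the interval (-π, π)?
Compute the real Fourier coefficients first: a_4 = 0, b_4 = 1/2.
Then c_4 = (a_4 − i·b_4)/2 = -i/4.

Final answer: -i/4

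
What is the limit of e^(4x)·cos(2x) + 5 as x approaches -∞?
Evaluate the dominant behaviour as x → -∞; each term tends to a finite value or vanishes.
Limit = 5.

Final answer: 5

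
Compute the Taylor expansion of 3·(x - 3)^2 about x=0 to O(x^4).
3·x^2 - 18·x + 27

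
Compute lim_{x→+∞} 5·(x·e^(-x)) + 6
Evaluate the dominant behaviour as x → +∞; each term tends to a finite value or vanishes.
Limit = 6.

Final answer: 6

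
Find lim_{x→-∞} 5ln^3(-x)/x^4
This is an ∞/∞ indeterminate form as x → -∞.
Compare growth rates of the dominant terms (exponentials ≫ polynomials ≫ logarithms), or apply L'Hôpital's rule; the quotient → 0.
Limit = 0.

Final answer: 0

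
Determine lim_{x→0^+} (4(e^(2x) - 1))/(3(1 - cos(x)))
Both numerator and denominator → 0 as x → 0^+; this is a 0/0 indeterminate form.
Expand each to leading order near x = 0: numerator ~ 8·x, denominator ~ 3·x^2/2.
The limit of the ratio is ∞.

Final answer: ∞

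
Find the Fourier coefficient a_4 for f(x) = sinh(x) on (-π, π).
a_4 = (1/π) ∫_{-π}^{π} f(x)·cos(4x) dx.
Evaluate the integral (use parity and integration by parts as needed): a_4 = 0.

Final answer: 0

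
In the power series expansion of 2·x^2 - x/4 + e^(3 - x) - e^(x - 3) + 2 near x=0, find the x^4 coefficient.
Expand to order 4: 2·x^2 - x/4 + e^(3 - x) - e^(x - 3) + 2 = x^4·(-e^(-3)/24 + e^(3)/24) + x^3·(-e^(3)/6 - e^(-3)/6) + x^2·(-e^(-3)/2 + 2 + e^(3)/2) + x·(-e^(3) - 1/4 - e^(-3)) - e^(-3) + 2 + e^(3) + O(x^5).
The coefficient of x^4 is -e^(-3)/24 + e^(3)/24.

Final answer: -e^(-3)/24 + e^(3)/24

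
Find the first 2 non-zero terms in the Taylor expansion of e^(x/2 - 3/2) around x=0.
x·e^(-3/2)/2 + e^(-3/2)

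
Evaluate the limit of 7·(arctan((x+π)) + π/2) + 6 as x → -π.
Direct substitution at x = -π gives 6 + 7·π/2.

Final answer: 6 + 7·π/2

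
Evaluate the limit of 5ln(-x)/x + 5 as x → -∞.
The quotient is an ∞/∞ indeterminate form as x → -∞.
Compare growth rates of the dominant terms (exponentials ≫ polynomials ≫ logarithms), or apply L'Hôpital's rule; the quotient → 0.
Adding the constant: 0 + 5 = 5. Limit = 5.

Final answer: 5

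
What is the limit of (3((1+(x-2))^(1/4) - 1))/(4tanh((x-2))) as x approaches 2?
Both numerator and denominator → 0 as x → 2; this is a 0/0 indeterminate form.
Expand each to leading order near x = 2: numerator ~ 3·(x - 2)/4, denominator ~ 4·(x - 2).
The limit of the ratio is 3/16.

Final answer: 3/16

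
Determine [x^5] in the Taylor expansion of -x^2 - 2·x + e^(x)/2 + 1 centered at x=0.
Expand to order 5: -x^2 - 2·x + e^(x)/2 + 1 = x^5/240 + x^4/48 + x^3/12 - 3·x^2/4 - 3·x/2 + 3/2 + O(x^6).
The coefficient of x^5 is 1/240.

Final answer: 1/240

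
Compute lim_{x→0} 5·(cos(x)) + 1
Direct substitution at x = 0 gives 6.

Final answer: 6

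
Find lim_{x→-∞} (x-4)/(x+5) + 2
Evaluate the dominant behaviour as x → -∞; each term tends to a finite value or vanishes.
Limit = 3.

Final answer: 3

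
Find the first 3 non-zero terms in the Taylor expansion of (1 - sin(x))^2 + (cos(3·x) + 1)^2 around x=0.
-17·x^2 - 2·x + 5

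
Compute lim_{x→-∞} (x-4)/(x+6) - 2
Evaluate the dominant behaviour as x → -∞; each term tends to a finite value or vanishes.
Limit = -1.

Final answer: -1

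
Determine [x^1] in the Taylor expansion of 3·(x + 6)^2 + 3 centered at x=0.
Expand to order 1: 3·(x + 6)^2 + 3 = 36·x + 111 + O(x^2).
The coefficient of x^1 is 36.

Final answer: 36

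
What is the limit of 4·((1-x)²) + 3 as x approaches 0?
Direct substitution at x = 0 gives 7.

Final answer: 7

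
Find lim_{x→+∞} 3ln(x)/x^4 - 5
The quotient is an ∞/∞ indeterminate form as x → +∞.
The polynomial denominator x^4 dominates the logarithmic numerator (any positive power of x ≫ ln(x) as x → ∞), so the quotient → 0.
Adding the constant: 0 - 5 = -5. Limit = -5.

Final answer: -5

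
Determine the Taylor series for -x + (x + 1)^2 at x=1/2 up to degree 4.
7/4 + 2·(x - 1/2) + (x - 1/2)^2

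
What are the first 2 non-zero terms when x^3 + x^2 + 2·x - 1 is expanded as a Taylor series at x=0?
2·x - 1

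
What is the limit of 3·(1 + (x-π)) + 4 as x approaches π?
Direct substitution at x = π gives 7.

Final answer: 7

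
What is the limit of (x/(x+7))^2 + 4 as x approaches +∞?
As x → +∞: x/(x+7) = 1/(1 + 7/x) → 1, and the 2nd power of a limit-1 base also → 1; with the additive constant, 1 + 4 = 5.
Limit = 5.

Final answer: 5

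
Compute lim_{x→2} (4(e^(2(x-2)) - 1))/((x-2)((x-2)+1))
Both numerator and denominator → 0 as x → 2; this is a 0/0 indeterminate form.
Expand each to leading order near x = 2: numerator ~ 8·(x - 2), denominator ~ (x - 2).
The limit of the ratio is 8.

Final answer: 8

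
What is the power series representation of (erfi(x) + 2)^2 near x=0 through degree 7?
4·x^7/(21·√(π)) + 56·x^6/(45·π) + 4·x^5/(5·√(π)) + 8·x^4/(3·π) + 8·x^3/(3·√(π)) + 4·x^2/π + 8·x/√(π) + 4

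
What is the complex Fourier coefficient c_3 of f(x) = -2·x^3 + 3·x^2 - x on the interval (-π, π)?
Compute the real Fourier coefficients first: a_3 = -4/3, b_3 = 2/9 - 4·π^2/3.
Then c_3 = (a_3 − i·b_3)/2 = -2/3 - i/9 + 2·i·π^2/3.

Final answer: -2/3 - i/9 + 2·i·π^2/3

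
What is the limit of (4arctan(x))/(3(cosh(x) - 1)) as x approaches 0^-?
Both numerator and denominator → 0 as x → 0^-; this is a 0/0 indeterminate form.
Expand each to leading order near x = 0: numerator ~ 4·x, denominator ~ 3·x^2/2.
The limit of the ratio is -∞.

Final answer: -∞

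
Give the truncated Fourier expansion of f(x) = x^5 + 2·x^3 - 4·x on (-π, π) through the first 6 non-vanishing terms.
(-36·π^2 + 2·π^4 + 208)·sin(x) + (-π^4 - 1/2 + 3·π^2)·sin(2·x) + (-208/81 - 4·π^2/27 + 2·π^4/3)·sin(3·x) + (-π^4/2 - 3·π^2/8 + 137/64)·sin(4·x) + (-1072/625 + 12·π^2/25 + 2·π^4/5)·sin(5·x) + (-π^4/3 - 13·π^2/27 + 229/162)·sin(6·x)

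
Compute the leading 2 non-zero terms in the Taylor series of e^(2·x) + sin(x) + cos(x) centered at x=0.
3·x + 2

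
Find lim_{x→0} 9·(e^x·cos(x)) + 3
Direct substitution at x = 0 gives 12.

Final answer: 12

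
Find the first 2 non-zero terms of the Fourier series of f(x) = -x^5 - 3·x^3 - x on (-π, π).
(-206 - 2·π^4 + 34·π^2)·sin(x) + (-2·π^2 + 4 + π^4)·sin(2·x)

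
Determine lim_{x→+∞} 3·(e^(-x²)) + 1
Evaluate the dominant behaviour as x → +∞; each term tends to a finite value or vanishes.
Limit = 1.

Final answer: 1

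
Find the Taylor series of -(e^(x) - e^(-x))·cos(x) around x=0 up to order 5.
x^5/15 + 2·x^3/3 - 2·x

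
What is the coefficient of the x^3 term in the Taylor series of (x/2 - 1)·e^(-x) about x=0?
Expand to order 3: (x/2 - 1)·e^(-x) = 5·x^3/12 - x^2 + 3·x/2 - 1 + O(x^4).
The coefficient of x^3 is 5/12.

Final answer: 5/12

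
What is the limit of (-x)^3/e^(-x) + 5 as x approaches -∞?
The quotient is an ∞/∞ indeterminate form as x → -∞.
Compare growth rates of the dominant terms (exponentials ≫ polynomials ≫ logarithms), or apply L'Hôpital's rule; the quotient → 0.
Adding the constant: 0 + 5 = 5. Limit = 5.

Final answer: 5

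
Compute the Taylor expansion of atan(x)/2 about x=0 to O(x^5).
-x^3/6 + x/2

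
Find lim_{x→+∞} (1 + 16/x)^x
As x → +∞: this is the defining limit (1 + 16/x)^x → e^16.
Limit = e^(16).

Final answer: e^(16)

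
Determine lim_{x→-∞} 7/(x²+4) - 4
Evaluate the dominant behaviour as x → -∞; each term tends to a finite value or vanishes.
Limit = -4.

Final answer: -4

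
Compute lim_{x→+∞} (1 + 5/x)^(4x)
As x → +∞: write (1 + 5/x)^(4x) = ((1 + 5/x)^x)^4 → (e^5)^4 = e^20.
Limit = e^(20).

Final answer: e^(20)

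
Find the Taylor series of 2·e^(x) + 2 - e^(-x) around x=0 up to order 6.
x^6/720 + x^5/40 + x^4/24 + x^3/2 + x^2/2 + 3·x + 3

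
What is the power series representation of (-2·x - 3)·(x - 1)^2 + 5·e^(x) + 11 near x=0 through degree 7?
x^7/1008 + x^6/144 + x^5/24 + 5·x^4/24 - 7·x^3/6 + 7·x^2/2 + 9·x + 13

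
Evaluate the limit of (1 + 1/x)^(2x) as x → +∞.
As x → +∞: write (1 + 1/x)^(2x) = ((1 + 1/x)^x)^2 → (e^1)^2 = e^2.
Limit = e^(2).

Final answer: e^(2)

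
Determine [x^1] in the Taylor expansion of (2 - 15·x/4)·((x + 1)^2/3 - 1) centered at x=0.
Expand to order 1: (2 - 15·x/4)·((x + 1)^2/3 - 1) = 23·x/6 - 4/3 + O(x^2).
The coefficient of x^1 is 23/6.

Final answer: 23/6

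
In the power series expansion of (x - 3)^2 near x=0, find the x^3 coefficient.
Expand to order 3: (x - 3)^2 = x^2 - 6·x + 9 + O(x^4).
The coefficient of x^3 is 0.

Final answer: 0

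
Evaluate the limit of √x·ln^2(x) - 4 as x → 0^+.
The product is a 0·∞ indeterminate form at x → 0⁺.
Rewrite the product as ln^2(x) / x^(-1/2) and apply L'Hôpital, or use the standard hierarchy x^(-1/2) ≫ |ln x|^2 as x → 0⁺.
The indeterminate product → 0, so the limit = -4.

Final answer: -4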